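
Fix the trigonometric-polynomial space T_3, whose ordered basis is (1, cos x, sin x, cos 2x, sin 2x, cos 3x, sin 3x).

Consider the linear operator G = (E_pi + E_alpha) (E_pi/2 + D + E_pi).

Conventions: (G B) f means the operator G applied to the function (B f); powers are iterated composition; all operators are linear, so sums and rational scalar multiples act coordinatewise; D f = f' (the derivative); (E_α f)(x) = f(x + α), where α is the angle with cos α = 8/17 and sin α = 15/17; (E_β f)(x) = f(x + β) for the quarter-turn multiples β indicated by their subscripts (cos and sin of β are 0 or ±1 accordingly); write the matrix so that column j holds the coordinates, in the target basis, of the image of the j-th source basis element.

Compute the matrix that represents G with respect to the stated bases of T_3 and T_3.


the matrix is [[4, 0, 0, 0, 0, 0, 0]; [0, -21/17, -33/17, 0, 0, 0, 0]; [0, 33/17, -21/17, 0, 0, 0, 0]; [0, 0, 0, -480/289, 256/289, 0, 0]; [0, 0, 0, -256/289, -480/289, 0, 0]; [0, 0, 0, 0, 0, 10791/4913, -19107/4913]; [0, 0, 0, 0, 0, 19107/4913, 10791/4913]] (rows listed top to bottom)

image of 1: 4
image of cos x: -(21/17)cos x + (33/17)sin x
image of sin x: -(33/17)cos x - (21/17)sin x
image of cos 2x: -(480/289)cos 2x - (256/289)sin 2x
image of sin 2x: (256/289)cos 2x - (480/289)sin 2x
image of cos 3x: (10791/4913)cos 3x + (19107/4913)sin 3x
image of sin 3x: -(19107/4913)cos 3x + (10791/4913)sin 3x
each image's coordinates form column j of the matrix


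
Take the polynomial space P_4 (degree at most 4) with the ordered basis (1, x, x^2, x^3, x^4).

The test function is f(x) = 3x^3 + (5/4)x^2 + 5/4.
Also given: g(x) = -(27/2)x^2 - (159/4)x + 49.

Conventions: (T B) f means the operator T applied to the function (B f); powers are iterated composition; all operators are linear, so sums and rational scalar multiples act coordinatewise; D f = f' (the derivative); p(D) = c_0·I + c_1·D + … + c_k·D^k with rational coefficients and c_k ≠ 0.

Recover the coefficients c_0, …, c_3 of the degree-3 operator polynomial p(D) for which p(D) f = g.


D^0 f = 3x^3 + (5/4)x^2 + 5/4
D^1 f = 9x^2 + (5/2)x
D^2 f = 18x + 5/2
D^3 f = 18
matching coefficients of g against c_0 f + c_1 Df + … from the top degree down determines the c_i
solution: c_0 = 0, c_1 = -3/2, c_2 = -2, c_3 = 3

p(D) = -(3/2)·D − 2·D^2 + 3·D^3, i.e. c_0 = 0, c_1 = -3/2, c_2 = -2, c_3 = 3


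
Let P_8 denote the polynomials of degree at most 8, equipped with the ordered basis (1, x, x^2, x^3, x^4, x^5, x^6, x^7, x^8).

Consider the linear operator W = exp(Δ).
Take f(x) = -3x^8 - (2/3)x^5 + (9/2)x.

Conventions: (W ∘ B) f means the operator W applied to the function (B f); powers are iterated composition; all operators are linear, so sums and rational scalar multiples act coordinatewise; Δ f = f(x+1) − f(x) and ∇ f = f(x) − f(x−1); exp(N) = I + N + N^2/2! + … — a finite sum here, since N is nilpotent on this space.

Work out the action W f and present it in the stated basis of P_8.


order-1 term: -24x^7 - 84x^6 - 168x^5 - (640/3)x^4 - (524/3)x^3 - (272/3)x^2 - (82/3)x + 5/6
order-2 term: -84x^6 - 504x^5 - 1470x^4 - (7580/3)x^3 - 2624x^2 - (4606/3)x - 391
order-3 term: -168x^5 - 1260x^4 - 4200x^3 - (22700/3)x^2 - 7244x - 8744/3
order-4 term: -210x^4 - 1680x^3 - 5460x^2 - (25210/3)x - 15329/3
order-5 term: -168x^3 - 1260x^2 - 3360x - 9452/3
order-6 term: -84x^2 - 504x - 798
order-7 term: -24x - 84
order-8 term: -3
the series for exp(Δ) f terminates at order 8
exp(Δ) f = -3x^8 - 24x^7 - 168x^6 - (2522/3)x^5 - (9460/3)x^4 - (26248/3)x^3 - (51256/3)x^2 - (42187/2)x - 74701/6

the image equals g(x) = -3x^8 - 24x^7 - 168x^6 - (2522/3)x^5 - (9460/3)x^4 - (26248/3)x^3 - (51256/3)x^2 - (42187/2)x - 74701/6


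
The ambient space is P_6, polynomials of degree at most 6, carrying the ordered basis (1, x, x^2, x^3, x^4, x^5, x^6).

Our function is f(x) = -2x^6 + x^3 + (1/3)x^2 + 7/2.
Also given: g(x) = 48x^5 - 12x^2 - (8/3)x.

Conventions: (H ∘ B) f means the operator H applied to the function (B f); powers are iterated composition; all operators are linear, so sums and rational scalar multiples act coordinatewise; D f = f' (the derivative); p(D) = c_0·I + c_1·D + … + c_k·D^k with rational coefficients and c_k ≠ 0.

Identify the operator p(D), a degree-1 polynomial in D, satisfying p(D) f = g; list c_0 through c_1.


c_0 = 0, c_1 = -4

D^0 f = -2x^6 + x^3 + (1/3)x^2 + 7/2
D^1 f = -12x^5 + 3x^2 + (2/3)x
matching coefficients of g against c_0 f + c_1 Df + … from the top degree down determines the c_i
solution: c_0 = 0, c_1 = -4


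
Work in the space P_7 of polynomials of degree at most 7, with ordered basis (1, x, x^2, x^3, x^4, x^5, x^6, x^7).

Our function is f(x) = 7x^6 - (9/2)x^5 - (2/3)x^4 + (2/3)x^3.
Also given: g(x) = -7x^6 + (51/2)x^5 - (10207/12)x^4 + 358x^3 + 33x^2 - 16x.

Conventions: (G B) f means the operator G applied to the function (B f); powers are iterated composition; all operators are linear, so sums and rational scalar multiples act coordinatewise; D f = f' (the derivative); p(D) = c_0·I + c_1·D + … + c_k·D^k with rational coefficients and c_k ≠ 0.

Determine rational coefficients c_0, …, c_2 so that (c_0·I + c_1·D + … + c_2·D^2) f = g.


c_0 = -1, c_1 = 1/2, c_2 = -4

D^0 f = 7x^6 - (9/2)x^5 - (2/3)x^4 + (2/3)x^3
D^1 f = 42x^5 - (45/2)x^4 - (8/3)x^3 + 2x^2
D^2 f = 210x^4 - 90x^3 - 8x^2 + 4x
matching coefficients of g against c_0 f + c_1 Df + … from the top degree down determines the c_i
solution: c_0 = -1, c_1 = 1/2, c_2 = -4


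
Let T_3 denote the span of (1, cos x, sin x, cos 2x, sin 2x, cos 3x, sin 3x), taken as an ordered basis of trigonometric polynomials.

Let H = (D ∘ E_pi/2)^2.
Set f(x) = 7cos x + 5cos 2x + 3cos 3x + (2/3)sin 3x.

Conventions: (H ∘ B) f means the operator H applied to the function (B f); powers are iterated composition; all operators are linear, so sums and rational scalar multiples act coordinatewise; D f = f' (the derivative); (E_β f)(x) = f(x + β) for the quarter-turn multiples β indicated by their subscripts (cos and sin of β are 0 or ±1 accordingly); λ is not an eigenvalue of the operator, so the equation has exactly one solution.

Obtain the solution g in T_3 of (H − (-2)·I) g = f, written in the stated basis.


write g with unknown coordinates in the stated basis and equate coefficients in (H − (-2)·I) g = f
solving from the highest basis element down gives g = (7/3)cos x - (5/2)cos 2x + (3/11)cos 3x + (2/33)sin 3x
check: H g = (7/3)cos x + 10cos 2x + (27/11)cos 3x + (6/11)sin 3x
so H g − (-2)·g = 7cos x + 5cos 2x + 3cos 3x + (2/3)sin 3x = f ✓

the image equals g(x) = (7/3)cos x - (5/2)cos 2x + (3/11)cos 3x + (2/33)sin 3x


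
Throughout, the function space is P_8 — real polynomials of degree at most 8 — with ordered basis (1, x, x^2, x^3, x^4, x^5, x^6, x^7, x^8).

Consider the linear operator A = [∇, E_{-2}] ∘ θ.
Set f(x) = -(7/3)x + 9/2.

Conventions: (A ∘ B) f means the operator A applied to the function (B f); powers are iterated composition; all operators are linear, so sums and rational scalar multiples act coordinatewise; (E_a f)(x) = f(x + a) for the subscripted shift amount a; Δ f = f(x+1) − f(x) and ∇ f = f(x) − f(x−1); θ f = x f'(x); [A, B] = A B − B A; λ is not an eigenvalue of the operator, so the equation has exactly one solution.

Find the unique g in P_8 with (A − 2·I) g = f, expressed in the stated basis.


g(x) = (7/6)x - 9/4

write g with unknown coordinates in the stated basis and equate coefficients in (A − 2·I) g = f
solving from the highest basis element down gives g = (7/6)x - 9/4
check: A g = 0
so A g − 2·g = -(7/3)x + 9/2 = f ✓


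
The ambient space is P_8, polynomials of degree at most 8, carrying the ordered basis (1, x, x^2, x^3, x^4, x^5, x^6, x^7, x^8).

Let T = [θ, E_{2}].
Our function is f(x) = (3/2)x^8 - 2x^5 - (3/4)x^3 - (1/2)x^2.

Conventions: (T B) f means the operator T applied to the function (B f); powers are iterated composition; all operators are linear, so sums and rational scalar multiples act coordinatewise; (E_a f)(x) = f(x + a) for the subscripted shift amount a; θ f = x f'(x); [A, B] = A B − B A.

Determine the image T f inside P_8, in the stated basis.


E_{2} f = (3/2)x^8 + 24x^7 + 168x^6 + 670x^5 + 1660x^4 + (10429/4)x^3 + 2523x^2 + 1365x + 312
θ E_{2} f = 12x^8 + 168x^7 + 1008x^6 + 3350x^5 + 6640x^4 + (31287/4)x^3 + 5046x^2 + 1365x
θ f = 12x^8 - 10x^5 - (9/4)x^3 - x^2
E_{2} θ f = 12x^8 + 192x^7 + 1344x^6 + 5366x^5 + 13340x^4 + (84407/4)x^3 + (41379/2)x^2 + 11457x + 2730
[θ, E_{2}] f = -24x^7 - 336x^6 - 2016x^5 - 6700x^4 - 13280x^3 - (31287/2)x^2 - 10092x - 2730

the image equals g(x) = -24x^7 - 336x^6 - 2016x^5 - 6700x^4 - 13280x^3 - (31287/2)x^2 - 10092x - 2730


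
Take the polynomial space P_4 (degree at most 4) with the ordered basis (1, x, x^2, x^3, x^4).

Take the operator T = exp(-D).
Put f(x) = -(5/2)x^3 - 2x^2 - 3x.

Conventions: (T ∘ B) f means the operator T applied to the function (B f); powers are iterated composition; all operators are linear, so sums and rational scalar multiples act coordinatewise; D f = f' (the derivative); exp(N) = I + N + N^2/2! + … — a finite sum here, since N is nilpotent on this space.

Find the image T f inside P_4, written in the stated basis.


the image equals g(x) = -(5/2)x^3 + (11/2)x^2 - (13/2)x + 7/2

order-1 term: (15/2)x^2 + 4x + 3
order-2 term: -(15/2)x - 2
order-3 term: 5/2
the series for exp(-D) f terminates at order 3
exp(-D) f = -(5/2)x^3 + (11/2)x^2 - (13/2)x + 7/2


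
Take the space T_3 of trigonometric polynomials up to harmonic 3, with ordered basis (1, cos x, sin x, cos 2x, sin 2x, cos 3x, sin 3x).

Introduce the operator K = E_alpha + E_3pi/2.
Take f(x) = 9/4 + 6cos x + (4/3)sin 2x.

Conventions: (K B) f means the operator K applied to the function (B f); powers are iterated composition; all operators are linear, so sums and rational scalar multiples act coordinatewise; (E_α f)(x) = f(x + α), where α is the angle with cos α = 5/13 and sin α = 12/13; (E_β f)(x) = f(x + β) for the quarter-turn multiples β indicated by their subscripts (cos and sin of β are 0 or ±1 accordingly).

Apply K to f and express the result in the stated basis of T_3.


E_alpha f = 9/4 + (30/13)cos x - (72/13)sin x + (160/169)cos 2x - (476/507)sin 2x
E_3pi/2 f = 9/4 + 6sin x - (4/3)sin 2x
(E_alpha + E_3pi/2) f = 9/2 + (30/13)cos x + (6/13)sin x + (160/169)cos 2x - (384/169)sin 2x

g(x) = 9/2 + (30/13)cos x + (6/13)sin x + (160/169)cos 2x - (384/169)sin 2x


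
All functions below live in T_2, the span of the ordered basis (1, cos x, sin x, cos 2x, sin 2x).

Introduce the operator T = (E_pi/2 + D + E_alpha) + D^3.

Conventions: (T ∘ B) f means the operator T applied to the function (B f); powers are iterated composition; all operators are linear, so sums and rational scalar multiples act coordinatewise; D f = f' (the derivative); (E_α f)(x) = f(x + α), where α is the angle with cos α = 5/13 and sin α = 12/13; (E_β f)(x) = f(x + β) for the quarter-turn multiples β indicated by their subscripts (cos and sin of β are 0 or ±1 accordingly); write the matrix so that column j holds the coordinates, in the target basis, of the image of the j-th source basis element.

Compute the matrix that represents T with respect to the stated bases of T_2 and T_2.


the matrix is [[2, 0, 0, 0, 0]; [0, 5/13, 25/13, 0, 0]; [0, -25/13, 5/13, 0, 0]; [0, 0, 0, -288/169, -894/169]; [0, 0, 0, 894/169, -288/169]] (rows listed top to bottom)

image of 1: 2
image of cos x: (5/13)cos x - (25/13)sin x
image of sin x: (25/13)cos x + (5/13)sin x
image of cos 2x: -(288/169)cos 2x + (894/169)sin 2x
image of sin 2x: -(894/169)cos 2x - (288/169)sin 2x
each image's coordinates form column j of the matrix


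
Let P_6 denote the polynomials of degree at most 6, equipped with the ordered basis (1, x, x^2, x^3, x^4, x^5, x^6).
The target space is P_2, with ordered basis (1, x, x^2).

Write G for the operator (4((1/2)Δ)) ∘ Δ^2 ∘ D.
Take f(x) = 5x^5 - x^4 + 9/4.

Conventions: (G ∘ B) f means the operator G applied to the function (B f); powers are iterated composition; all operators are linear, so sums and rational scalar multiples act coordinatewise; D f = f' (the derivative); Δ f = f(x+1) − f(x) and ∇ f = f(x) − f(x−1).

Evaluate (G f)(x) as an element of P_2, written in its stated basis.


D f = 25x^4 - 4x^3
Δ D f = 100x^3 + 138x^2 + 88x + 21
Δ Δ D f = 300x^2 + 576x + 326
Δ Δ^2 D f = 600x + 876
((1/2)Δ) Δ^2 D f = 300x + 438
(4((1/2)Δ)) Δ^2 D f = 1200x + 1752

the result is g(x) = 1200x + 1752


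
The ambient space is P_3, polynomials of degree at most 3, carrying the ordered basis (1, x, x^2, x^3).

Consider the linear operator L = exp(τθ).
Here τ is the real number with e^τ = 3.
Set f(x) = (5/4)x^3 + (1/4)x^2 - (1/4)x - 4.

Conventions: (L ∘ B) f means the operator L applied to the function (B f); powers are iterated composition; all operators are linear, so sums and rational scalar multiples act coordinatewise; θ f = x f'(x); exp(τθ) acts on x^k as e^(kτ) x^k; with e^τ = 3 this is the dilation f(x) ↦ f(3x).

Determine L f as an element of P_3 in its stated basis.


exp(τθ) x^k = e^(kτ) x^k; with e^τ = 3 this sends x^k to 3^k x^k
x ↦ 3 x
x^2 ↦ 9 x^2
x^3 ↦ 27 x^3
applying this coordinatewise to f: exp(τθ) f = (135/4)x^3 + (9/4)x^2 - (3/4)x - 4

the result is g(x) = (135/4)x^3 + (9/4)x^2 - (3/4)x - 4


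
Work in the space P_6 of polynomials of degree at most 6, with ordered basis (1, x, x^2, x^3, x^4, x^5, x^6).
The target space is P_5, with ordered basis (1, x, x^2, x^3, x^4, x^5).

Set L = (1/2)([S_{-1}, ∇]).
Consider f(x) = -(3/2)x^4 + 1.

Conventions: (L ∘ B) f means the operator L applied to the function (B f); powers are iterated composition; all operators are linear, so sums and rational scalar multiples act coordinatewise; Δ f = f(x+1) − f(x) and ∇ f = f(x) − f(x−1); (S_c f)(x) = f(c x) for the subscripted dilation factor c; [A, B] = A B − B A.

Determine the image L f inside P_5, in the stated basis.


the result is g(x) = 6x^3 + 6x

∇ f = -6x^3 + 9x^2 - 6x + 3/2
S_{-1} ∇ f = 6x^3 + 9x^2 + 6x + 3/2
S_{-1} f = -(3/2)x^4 + 1
∇ S_{-1} f = -6x^3 + 9x^2 - 6x + 3/2
[S_{-1}, ∇] f = 12x^3 + 12x
((1/2)([S_{-1}, ∇])) f = 6x^3 + 6x


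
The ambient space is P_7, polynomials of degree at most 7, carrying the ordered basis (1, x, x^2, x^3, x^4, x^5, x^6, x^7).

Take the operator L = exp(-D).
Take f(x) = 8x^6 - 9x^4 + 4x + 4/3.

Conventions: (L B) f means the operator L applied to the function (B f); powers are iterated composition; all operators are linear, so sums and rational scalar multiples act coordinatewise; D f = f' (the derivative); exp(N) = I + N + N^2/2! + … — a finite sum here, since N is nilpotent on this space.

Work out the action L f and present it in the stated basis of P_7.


the image equals g(x) = 8x^6 - 48x^5 + 111x^4 - 124x^3 + 66x^2 - 8x - 11/3

order-1 term: -48x^5 + 36x^3 - 4
order-2 term: 120x^4 - 54x^2
order-3 term: -160x^3 + 36x
order-4 term: 120x^2 - 9
order-5 term: -48x
order-6 term: 8
the series for exp(-D) f terminates at order 6
exp(-D) f = 8x^6 - 48x^5 + 111x^4 - 124x^3 + 66x^2 - 8x - 11/3


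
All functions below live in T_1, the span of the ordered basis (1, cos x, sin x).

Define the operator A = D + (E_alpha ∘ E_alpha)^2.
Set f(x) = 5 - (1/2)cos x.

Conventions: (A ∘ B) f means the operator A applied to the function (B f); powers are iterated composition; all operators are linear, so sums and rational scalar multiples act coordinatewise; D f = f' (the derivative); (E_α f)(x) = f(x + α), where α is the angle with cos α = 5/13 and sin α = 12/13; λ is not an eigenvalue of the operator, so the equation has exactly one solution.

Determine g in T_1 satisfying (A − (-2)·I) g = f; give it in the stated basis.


write g with unknown coordinates in the stated basis and equate coefficients in (A − (-2)·I) g = f
solving from the highest basis element down gives g = 5/3 - (56883/226580)cos x - (1/226580)sin x
check: A g = 5/3 + (119/56645)cos x + (1/113290)sin x
so A g − (-2)·g = 5 - (1/2)cos x = f ✓

the result is g(x) = 5/3 - (56883/226580)cos x - (1/226580)sin x


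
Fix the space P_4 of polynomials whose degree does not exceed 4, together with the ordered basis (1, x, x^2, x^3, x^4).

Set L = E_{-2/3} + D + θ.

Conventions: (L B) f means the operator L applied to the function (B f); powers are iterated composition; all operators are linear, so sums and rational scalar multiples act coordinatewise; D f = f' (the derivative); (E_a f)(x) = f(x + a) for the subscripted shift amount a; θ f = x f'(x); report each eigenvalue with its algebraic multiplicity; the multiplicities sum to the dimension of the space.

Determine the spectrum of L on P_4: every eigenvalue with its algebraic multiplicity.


λ = 1 (multiplicity 1), λ = 2 (multiplicity 1), λ = 3 (multiplicity 1), λ = 4 (multiplicity 1), λ = 5 (multiplicity 1)

image of 1: 1
image of x: 2x + 1/3
image of x^2: 3x^2 + (2/3)x + 4/9
image of x^3: 4x^3 + x^2 + (4/3)x - 8/27
image of x^4: 5x^4 + (4/3)x^3 + (8/3)x^2 - (32/27)x + 16/81
the matrix is upper triangular; its diagonal is (1, 2, 3, 4, 5)
for a triangular matrix the eigenvalues are the diagonal entries, with algebraic multiplicity their repetition count


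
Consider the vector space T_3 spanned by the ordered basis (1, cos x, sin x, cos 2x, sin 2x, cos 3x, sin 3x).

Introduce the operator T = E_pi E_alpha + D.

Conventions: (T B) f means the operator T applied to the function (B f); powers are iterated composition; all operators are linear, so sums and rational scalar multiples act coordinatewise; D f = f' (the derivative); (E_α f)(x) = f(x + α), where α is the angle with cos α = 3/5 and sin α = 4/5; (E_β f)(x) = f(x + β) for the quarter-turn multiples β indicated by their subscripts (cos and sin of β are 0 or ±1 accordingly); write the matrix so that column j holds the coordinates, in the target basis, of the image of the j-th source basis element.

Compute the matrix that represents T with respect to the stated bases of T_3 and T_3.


the matrix is [[1, 0, 0, 0, 0, 0, 0]; [0, -3/5, 1/5, 0, 0, 0, 0]; [0, -1/5, -3/5, 0, 0, 0, 0]; [0, 0, 0, -7/25, 74/25, 0, 0]; [0, 0, 0, -74/25, -7/25, 0, 0]; [0, 0, 0, 0, 0, 117/125, 331/125]; [0, 0, 0, 0, 0, -331/125, 117/125]] (rows listed top to bottom)

image of 1: 1
image of cos x: -(3/5)cos x - (1/5)sin x
image of sin x: (1/5)cos x - (3/5)sin x
image of cos 2x: -(7/25)cos 2x - (74/25)sin 2x
image of sin 2x: (74/25)cos 2x - (7/25)sin 2x
image of cos 3x: (117/125)cos 3x - (331/125)sin 3x
image of sin 3x: (331/125)cos 3x + (117/125)sin 3x
each image's coordinates form column j of the matrix


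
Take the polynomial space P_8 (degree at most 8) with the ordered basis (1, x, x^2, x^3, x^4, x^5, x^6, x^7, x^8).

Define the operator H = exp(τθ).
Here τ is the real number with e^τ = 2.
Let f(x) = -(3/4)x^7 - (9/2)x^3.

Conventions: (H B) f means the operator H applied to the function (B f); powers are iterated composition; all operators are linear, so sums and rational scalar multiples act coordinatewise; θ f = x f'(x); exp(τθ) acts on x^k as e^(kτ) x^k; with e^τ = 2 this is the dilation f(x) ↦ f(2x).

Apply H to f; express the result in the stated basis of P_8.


exp(τθ) x^k = e^(kτ) x^k; with e^τ = 2 this sends x^k to 2^k x^k
x^3 ↦ 8 x^3
x^7 ↦ 128 x^7
applying this coordinatewise to f: exp(τθ) f = -96x^7 - 36x^3

the result is g(x) = -96x^7 - 36x^3


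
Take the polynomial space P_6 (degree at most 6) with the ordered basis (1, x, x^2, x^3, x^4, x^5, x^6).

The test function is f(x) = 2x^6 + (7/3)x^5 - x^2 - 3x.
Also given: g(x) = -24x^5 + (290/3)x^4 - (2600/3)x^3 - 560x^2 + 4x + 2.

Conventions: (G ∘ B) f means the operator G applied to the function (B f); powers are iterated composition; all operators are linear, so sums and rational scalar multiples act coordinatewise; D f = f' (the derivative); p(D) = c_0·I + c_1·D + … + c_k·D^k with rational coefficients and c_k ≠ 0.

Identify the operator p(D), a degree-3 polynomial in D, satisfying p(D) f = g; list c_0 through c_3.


c_0 = 0, c_1 = -2, c_2 = 2, c_3 = -4

D^0 f = 2x^6 + (7/3)x^5 - x^2 - 3x
D^1 f = 12x^5 + (35/3)x^4 - 2x - 3
D^2 f = 60x^4 + (140/3)x^3 - 2
D^3 f = 240x^3 + 140x^2
matching coefficients of g against c_0 f + c_1 Df + … from the top degree down determines the c_i
solution: c_0 = 0, c_1 = -2, c_2 = 2, c_3 = -4


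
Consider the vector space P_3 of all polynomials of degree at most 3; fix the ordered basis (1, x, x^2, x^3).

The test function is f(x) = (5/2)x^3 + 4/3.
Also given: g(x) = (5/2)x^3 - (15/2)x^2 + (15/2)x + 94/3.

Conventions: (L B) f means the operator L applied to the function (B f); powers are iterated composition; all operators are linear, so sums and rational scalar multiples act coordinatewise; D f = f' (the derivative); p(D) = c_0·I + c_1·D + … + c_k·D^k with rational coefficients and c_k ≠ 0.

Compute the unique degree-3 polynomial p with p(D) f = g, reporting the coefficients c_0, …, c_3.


c_0 = 1, c_1 = -1, c_2 = 1/2, c_3 = 2

D^0 f = (5/2)x^3 + 4/3
D^1 f = (15/2)x^2
D^2 f = 15x
D^3 f = 15
matching coefficients of g against c_0 f + c_1 Df + … from the top degree down determines the c_i
solution: c_0 = 1, c_1 = -1, c_2 = 1/2, c_3 = 2


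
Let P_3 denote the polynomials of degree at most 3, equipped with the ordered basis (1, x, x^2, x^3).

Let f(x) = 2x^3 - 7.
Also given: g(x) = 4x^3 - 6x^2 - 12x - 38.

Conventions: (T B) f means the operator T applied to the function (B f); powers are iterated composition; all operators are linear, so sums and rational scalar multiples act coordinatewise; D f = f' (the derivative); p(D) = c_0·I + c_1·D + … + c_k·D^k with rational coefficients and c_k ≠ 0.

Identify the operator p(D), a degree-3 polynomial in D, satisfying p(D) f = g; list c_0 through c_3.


c_0 = 2, c_1 = -1, c_2 = -1, c_3 = -2

D^0 f = 2x^3 - 7
D^1 f = 6x^2
D^2 f = 12x
D^3 f = 12
matching coefficients of g against c_0 f + c_1 Df + … from the top degree down determines the c_i
solution: c_0 = 2, c_1 = -1, c_2 = -1, c_3 = -2


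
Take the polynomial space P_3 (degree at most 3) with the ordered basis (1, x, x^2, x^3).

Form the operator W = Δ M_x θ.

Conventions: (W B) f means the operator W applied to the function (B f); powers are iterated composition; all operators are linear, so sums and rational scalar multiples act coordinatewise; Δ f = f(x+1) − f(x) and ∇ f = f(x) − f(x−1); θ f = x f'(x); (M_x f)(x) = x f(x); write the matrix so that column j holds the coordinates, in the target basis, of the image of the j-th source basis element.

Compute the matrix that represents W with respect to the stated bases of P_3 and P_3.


image of 1: 0
image of x: 2x + 1
image of x^2: 6x^2 + 6x + 2
image of x^3: 12x^3 + 18x^2 + 12x + 3
each image's coordinates form column j of the matrix

the matrix is [[0, 1, 2, 3]; [0, 2, 6, 12]; [0, 0, 6, 18]; [0, 0, 0, 12]] (rows listed top to bottom)


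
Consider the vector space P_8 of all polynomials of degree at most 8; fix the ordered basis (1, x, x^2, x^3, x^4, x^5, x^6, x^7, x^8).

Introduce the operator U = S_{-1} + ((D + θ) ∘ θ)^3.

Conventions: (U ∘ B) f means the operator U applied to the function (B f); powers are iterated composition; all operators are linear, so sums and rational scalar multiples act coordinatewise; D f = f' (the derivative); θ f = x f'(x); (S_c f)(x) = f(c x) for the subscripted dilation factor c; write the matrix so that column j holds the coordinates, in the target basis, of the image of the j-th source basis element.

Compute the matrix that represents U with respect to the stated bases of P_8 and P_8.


the matrix is [[1, 1, 20, 36, 0, 0, 0, 0, 0]; [0, 0, 84, 504, 576, 0, 0, 0, 0]; [0, 0, 65, 1197, 4176, 3600, 0, 0, 0]; [0, 0, 0, 728, 7696, 20000, 14400, 0, 0]; [0, 0, 0, 0, 4097, 32025, 69300, 44100, 0]; [0, 0, 0, 0, 0, 15624, 101556, 194040, 112896]; [0, 0, 0, 0, 0, 0, 46657, 267589, 467264]; [0, 0, 0, 0, 0, 0, 0, 117648, 616512]; [0, 0, 0, 0, 0, 0, 0, 0, 262145]] (rows listed top to bottom)

image of 1: 1
image of x: 1
image of x^2: 65x^2 + 84x + 20
image of x^3: 728x^3 + 1197x^2 + 504x + 36
image of x^4: 4097x^4 + 7696x^3 + 4176x^2 + 576x
image of x^5: 15624x^5 + 32025x^4 + 20000x^3 + 3600x^2
image of x^6: 46657x^6 + 101556x^5 + 69300x^4 + 14400x^3
image of x^7: 117648x^7 + 267589x^6 + 194040x^5 + 44100x^4
image of x^8: 262145x^8 + 616512x^7 + 467264x^6 + 112896x^5
each image's coordinates form column j of the matrix


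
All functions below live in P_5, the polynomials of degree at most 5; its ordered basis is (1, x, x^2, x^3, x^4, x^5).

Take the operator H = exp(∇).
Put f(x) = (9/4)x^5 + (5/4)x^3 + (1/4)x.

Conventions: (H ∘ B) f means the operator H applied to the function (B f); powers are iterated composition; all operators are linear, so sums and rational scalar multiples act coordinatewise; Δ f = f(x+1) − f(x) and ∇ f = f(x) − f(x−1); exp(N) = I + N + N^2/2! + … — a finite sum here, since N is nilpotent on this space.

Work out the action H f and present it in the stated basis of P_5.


the result is g(x) = (9/4)x^5 + (45/4)x^4 + (5/4)x^3 - (75/4)x^2 + (23/2)x + 7/2

order-1 term: (45/4)x^4 - (45/2)x^3 + (105/4)x^2 - 15x + 15/4
order-2 term: (45/2)x^3 - (135/2)x^2 + (165/2)x - 75/2
order-3 term: (45/2)x^2 - (135/2)x + 115/2
order-4 term: (45/4)x - 45/2
order-5 term: 9/4
the series for exp(∇) f terminates at order 5
exp(∇) f = (9/4)x^5 + (45/4)x^4 + (5/4)x^3 - (75/4)x^2 + (23/2)x + 7/2


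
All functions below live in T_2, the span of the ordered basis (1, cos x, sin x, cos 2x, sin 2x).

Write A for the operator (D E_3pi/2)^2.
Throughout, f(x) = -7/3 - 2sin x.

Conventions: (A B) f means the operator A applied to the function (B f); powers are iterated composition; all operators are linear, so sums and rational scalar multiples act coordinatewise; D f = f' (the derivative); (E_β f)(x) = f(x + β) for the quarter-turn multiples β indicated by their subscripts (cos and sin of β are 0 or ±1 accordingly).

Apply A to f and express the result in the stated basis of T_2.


the result is g(x) = -2sin x

E_3pi/2 f = -7/3 + 2cos x
D E_3pi/2 f = -2sin x
E_3pi/2 (D E_3pi/2) f = 2cos x
D E_3pi/2 (D E_3pi/2) f = -2sin x


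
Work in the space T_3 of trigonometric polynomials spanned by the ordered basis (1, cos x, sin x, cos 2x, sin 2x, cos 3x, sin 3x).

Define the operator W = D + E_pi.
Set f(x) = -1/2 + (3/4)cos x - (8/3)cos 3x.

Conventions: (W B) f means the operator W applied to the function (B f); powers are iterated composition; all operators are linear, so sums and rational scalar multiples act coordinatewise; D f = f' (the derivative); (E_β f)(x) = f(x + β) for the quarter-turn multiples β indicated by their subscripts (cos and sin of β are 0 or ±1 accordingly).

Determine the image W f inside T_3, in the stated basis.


D f = -(3/4)sin x + 8sin 3x
E_pi f = -1/2 - (3/4)cos x + (8/3)cos 3x
(D + E_pi) f = -1/2 - (3/4)cos x - (3/4)sin x + (8/3)cos 3x + 8sin 3x

the result is g(x) = -1/2 - (3/4)cos x - (3/4)sin x + (8/3)cos 3x + 8sin 3x


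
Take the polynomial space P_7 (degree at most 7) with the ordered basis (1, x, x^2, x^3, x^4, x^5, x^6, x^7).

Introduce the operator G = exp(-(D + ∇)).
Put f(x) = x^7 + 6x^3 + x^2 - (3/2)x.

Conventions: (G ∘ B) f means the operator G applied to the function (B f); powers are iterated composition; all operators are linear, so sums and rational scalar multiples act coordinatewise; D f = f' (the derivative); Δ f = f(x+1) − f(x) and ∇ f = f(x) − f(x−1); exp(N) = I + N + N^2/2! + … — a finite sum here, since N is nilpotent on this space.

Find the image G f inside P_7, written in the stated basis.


the image equals g(x) = x^7 - 14x^6 + 105x^5 - 525x^4 + 1826x^3 - 4298x^2 + (12447/2)x - 4222

order-1 term: -14x^6 + 21x^5 - 35x^4 + 35x^3 - 57x^2 + 21x - 3
order-2 term: 84x^5 - 210x^4 + 385x^3 - 420x^2 + 331x - 102
order-3 term: -280x^4 + 840x^3 - 1470x^2 + 1365x - 587
order-4 term: 560x^3 - 1680x^2 + 2380x - 1330
order-5 term: -672x^2 + 1680x - 1400
order-6 term: 448x - 672
order-7 term: -128
the series for exp(-(D + ∇)) f terminates at order 7
exp(-(D + ∇)) f = x^7 - 14x^6 + 105x^5 - 525x^4 + 1826x^3 - 4298x^2 + (12447/2)x - 4222


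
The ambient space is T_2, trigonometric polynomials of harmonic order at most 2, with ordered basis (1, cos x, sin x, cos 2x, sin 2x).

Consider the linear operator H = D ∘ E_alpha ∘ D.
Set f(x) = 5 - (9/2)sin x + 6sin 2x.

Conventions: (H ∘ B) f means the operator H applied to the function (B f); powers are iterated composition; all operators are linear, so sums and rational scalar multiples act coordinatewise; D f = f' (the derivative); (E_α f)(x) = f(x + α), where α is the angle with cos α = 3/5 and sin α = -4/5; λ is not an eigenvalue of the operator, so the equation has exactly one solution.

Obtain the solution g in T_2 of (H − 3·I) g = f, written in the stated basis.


write g with unknown coordinates in the stated basis and equate coefficients in (H − 3·I) g = f
solving from the highest basis element down gives g = -5/3 + (9/34)cos x + (81/68)sin x - (576/457)cos 2x - (282/457)sin 2x
check: H g = (27/34)cos x - (63/68)sin x - (1728/457)cos 2x + (1896/457)sin 2x
so H g − 3·g = 5 - (9/2)sin x + 6sin 2x = f ✓

the image equals g(x) = -5/3 + (9/34)cos x + (81/68)sin x - (576/457)cos 2x - (282/457)sin 2x


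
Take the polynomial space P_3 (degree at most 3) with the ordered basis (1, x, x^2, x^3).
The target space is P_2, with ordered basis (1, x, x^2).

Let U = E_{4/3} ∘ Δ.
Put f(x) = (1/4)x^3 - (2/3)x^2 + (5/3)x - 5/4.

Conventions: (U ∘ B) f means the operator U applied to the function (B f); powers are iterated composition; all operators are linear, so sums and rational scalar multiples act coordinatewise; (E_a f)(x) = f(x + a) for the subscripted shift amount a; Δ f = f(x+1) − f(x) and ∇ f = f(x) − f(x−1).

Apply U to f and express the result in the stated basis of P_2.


Δ f = (3/4)x^2 - (7/12)x + 5/4
E_{4/3} Δ f = (3/4)x^2 + (17/12)x + 65/36

the image equals g(x) = (3/4)x^2 + (17/12)x + 65/36


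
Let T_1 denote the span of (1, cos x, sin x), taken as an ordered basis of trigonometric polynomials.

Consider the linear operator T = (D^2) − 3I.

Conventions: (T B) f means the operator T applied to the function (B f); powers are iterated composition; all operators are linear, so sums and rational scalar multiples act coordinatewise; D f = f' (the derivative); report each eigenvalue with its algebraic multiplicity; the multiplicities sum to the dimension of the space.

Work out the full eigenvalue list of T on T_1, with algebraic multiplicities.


image of 1: -3
image of cos x: -4cos x
image of sin x: -4sin x
the matrix is diagonal; its diagonal is (-3, -4, -4)
for a triangular matrix the eigenvalues are the diagonal entries, with algebraic multiplicity their repetition count

λ = -4 (multiplicity 2), λ = -3 (multiplicity 1)


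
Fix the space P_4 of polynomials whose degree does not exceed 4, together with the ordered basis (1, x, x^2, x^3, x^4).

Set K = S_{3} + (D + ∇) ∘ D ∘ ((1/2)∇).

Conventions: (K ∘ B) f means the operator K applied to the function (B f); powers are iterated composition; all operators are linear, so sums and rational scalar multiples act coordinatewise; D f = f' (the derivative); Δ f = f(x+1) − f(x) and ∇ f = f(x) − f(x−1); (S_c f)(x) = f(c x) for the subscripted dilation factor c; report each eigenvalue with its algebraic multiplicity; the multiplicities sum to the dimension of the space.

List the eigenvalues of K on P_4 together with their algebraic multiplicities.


image of 1: 1
image of x: 3x
image of x^2: 9x^2
image of x^3: 27x^3 + 6
image of x^4: 81x^4 + 24x - 18
the matrix is upper triangular; its diagonal is (1, 3, 9, 27, 81)
for a triangular matrix the eigenvalues are the diagonal entries, with algebraic multiplicity their repetition count

λ = 1 (multiplicity 1), λ = 3 (multiplicity 1), λ = 9 (multiplicity 1), λ = 27 (multiplicity 1), λ = 81 (multiplicity 1)


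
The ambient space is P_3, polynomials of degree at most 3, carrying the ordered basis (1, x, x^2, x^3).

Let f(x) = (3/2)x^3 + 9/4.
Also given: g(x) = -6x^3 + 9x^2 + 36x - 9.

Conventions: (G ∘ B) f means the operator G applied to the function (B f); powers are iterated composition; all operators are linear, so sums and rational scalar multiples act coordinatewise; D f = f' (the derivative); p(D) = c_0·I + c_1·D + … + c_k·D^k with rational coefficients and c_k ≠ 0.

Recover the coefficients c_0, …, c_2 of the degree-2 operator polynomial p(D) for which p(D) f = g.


D^0 f = (3/2)x^3 + 9/4
D^1 f = (9/2)x^2
D^2 f = 9x
matching coefficients of g against c_0 f + c_1 Df + … from the top degree down determines the c_i
solution: c_0 = -4, c_1 = 2, c_2 = 4

p(D) = -4·I + 2·D + 4·D^2, i.e. c_0 = -4, c_1 = 2, c_2 = 4


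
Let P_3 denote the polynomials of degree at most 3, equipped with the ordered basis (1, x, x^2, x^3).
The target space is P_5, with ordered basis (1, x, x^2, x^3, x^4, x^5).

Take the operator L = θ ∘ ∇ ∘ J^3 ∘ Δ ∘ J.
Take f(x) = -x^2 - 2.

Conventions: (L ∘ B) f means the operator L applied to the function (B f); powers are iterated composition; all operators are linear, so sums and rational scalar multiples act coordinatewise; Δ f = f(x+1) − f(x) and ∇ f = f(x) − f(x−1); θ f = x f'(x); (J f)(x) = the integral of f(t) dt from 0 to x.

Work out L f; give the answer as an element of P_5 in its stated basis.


J f = -(1/3)x^3 - 2x
Δ J f = -x^2 - x - 7/3
J Δ J f = -(1/3)x^3 - (1/2)x^2 - (7/3)x
J J Δ J f = -(1/12)x^4 - (1/6)x^3 - (7/6)x^2
J J J Δ J f = -(1/60)x^5 - (1/24)x^4 - (7/18)x^3
∇ J^3 Δ J f = -(1/12)x^4 - (13/12)x^2 + (13/12)x - 131/360
θ ∇ J^3 Δ J f = -(1/3)x^4 - (13/6)x^2 + (13/12)x

the result is g(x) = -(1/3)x^4 - (13/6)x^2 + (13/12)x


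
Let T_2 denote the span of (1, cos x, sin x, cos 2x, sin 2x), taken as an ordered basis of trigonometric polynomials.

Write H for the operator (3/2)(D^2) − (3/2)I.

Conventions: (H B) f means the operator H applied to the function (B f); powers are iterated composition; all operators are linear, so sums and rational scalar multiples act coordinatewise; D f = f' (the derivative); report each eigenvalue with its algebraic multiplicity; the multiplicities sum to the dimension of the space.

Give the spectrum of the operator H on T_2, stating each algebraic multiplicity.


λ = -15/2 (multiplicity 2), λ = -3 (multiplicity 2), λ = -3/2 (multiplicity 1)

image of 1: -3/2
image of cos x: -3cos x
image of sin x: -3sin x
image of cos 2x: -(15/2)cos 2x
image of sin 2x: -(15/2)sin 2x
the matrix is diagonal; its diagonal is (-3/2, -3, -3, -15/2, -15/2)
for a triangular matrix the eigenvalues are the diagonal entries, with algebraic multiplicity their repetition count


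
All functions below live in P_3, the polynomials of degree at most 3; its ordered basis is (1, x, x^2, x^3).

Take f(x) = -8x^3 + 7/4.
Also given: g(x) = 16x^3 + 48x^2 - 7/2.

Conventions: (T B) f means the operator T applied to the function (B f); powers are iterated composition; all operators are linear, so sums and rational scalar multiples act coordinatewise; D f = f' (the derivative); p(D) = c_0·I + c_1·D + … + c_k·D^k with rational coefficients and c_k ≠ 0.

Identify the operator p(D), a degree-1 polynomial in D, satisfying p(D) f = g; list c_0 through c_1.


c_0 = -2, c_1 = -2

D^0 f = -8x^3 + 7/4
D^1 f = -24x^2
matching coefficients of g against c_0 f + c_1 Df + … from the top degree down determines the c_i
solution: c_0 = -2, c_1 = -2


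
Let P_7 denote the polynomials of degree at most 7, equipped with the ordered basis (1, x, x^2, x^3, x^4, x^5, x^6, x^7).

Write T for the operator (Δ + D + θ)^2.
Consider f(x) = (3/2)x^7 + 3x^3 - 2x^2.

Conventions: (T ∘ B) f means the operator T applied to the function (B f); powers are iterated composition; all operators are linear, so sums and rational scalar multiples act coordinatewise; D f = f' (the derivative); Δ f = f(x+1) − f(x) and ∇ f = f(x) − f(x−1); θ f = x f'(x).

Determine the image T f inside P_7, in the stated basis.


Δ f = (21/2)x^6 + (63/2)x^5 + (105/2)x^4 + (105/2)x^3 + (81/2)x^2 + (31/2)x + 5/2
D f = (21/2)x^6 + 9x^2 - 4x
θ f = (21/2)x^7 + 9x^3 - 4x^2
(Δ + D + θ) f = (21/2)x^7 + 21x^6 + (63/2)x^5 + (105/2)x^4 + (123/2)x^3 + (91/2)x^2 + (23/2)x + 5/2
Δ (Δ + D + θ) f = (147/2)x^6 + (693/2)x^5 + 840x^4 + (2625/2)x^3 + 1350x^2 + (1685/2)x + 234
D (Δ + D + θ) f = (147/2)x^6 + 126x^5 + (315/2)x^4 + 210x^3 + (369/2)x^2 + 91x + 23/2
θ (Δ + D + θ) f = (147/2)x^7 + 126x^6 + (315/2)x^5 + 210x^4 + (369/2)x^3 + 91x^2 + (23/2)x
(Δ + D + θ) (Δ + D + θ) f = (147/2)x^7 + 273x^6 + 630x^5 + (2415/2)x^4 + 1707x^3 + (3251/2)x^2 + 945x + 491/2

g(x) = (147/2)x^7 + 273x^6 + 630x^5 + (2415/2)x^4 + 1707x^3 + (3251/2)x^2 + 945x + 491/2


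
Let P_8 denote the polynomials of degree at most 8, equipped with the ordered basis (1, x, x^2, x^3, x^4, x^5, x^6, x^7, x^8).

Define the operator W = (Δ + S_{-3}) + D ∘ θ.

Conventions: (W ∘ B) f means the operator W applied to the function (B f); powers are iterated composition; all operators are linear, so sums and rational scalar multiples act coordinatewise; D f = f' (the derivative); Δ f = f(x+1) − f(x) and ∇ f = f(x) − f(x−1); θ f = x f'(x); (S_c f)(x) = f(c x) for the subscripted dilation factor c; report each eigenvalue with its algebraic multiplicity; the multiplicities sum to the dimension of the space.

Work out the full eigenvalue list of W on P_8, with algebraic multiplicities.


λ = -2187 (multiplicity 1), λ = -243 (multiplicity 1), λ = -27 (multiplicity 1), λ = -3 (multiplicity 1), λ = 1 (multiplicity 1), λ = 9 (multiplicity 1), λ = 81 (multiplicity 1), λ = 729 (multiplicity 1), λ = 6561 (multiplicity 1)

image of 1: 1
image of x: -3x + 2
image of x^2: 9x^2 + 6x + 1
image of x^3: -27x^3 + 12x^2 + 3x + 1
image of x^4: 81x^4 + 20x^3 + 6x^2 + 4x + 1
image of x^5: -243x^5 + 30x^4 + 10x^3 + 10x^2 + 5x + 1
image of x^6: 729x^6 + 42x^5 + 15x^4 + 20x^3 + 15x^2 + 6x + 1
image of x^7: -2187x^7 + 56x^6 + 21x^5 + 35x^4 + 35x^3 + 21x^2 + 7x + 1
image of x^8: 6561x^8 + 72x^7 + 28x^6 + 56x^5 + 70x^4 + 56x^3 + 28x^2 + 8x + 1
the matrix is upper triangular; its diagonal is (1, -3, 9, -27, 81, -243, 729, -2187, 6561)
for a triangular matrix the eigenvalues are the diagonal entries, with algebraic multiplicity their repetition count


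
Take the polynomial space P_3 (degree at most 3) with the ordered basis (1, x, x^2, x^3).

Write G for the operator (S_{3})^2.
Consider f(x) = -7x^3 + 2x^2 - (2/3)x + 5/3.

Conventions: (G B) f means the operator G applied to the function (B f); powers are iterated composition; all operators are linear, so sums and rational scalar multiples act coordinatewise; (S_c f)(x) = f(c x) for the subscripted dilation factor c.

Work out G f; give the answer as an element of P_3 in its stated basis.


S_{3} f = -189x^3 + 18x^2 - 2x + 5/3
S_{3} S_{3} f = -5103x^3 + 162x^2 - 6x + 5/3

the result is g(x) = -5103x^3 + 162x^2 - 6x + 5/3


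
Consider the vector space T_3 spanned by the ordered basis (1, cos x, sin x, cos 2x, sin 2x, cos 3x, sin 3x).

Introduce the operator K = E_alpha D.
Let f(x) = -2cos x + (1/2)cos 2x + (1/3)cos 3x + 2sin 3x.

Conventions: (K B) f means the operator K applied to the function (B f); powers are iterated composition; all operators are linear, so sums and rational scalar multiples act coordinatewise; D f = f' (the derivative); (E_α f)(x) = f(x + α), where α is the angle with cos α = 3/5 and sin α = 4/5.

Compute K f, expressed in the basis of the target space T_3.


D f = 2sin x - sin 2x + 6cos 3x - sin 3x
E_alpha D f = (8/5)cos x + (6/5)sin x - (24/25)cos 2x + (7/25)sin 2x - (746/125)cos 3x - (147/125)sin 3x

g(x) = (8/5)cos x + (6/5)sin x - (24/25)cos 2x + (7/25)sin 2x - (746/125)cos 3x - (147/125)sin 3x


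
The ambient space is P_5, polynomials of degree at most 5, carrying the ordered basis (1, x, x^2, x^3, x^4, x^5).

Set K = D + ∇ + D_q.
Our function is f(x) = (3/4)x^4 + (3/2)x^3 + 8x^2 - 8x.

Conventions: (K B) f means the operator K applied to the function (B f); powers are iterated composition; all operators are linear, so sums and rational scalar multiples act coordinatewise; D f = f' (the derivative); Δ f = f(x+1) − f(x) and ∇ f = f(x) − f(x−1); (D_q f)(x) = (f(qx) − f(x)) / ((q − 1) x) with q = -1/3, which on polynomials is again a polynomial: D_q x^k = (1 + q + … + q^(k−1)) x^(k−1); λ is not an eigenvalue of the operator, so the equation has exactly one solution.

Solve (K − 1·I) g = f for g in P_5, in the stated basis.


the image equals g(x) = -(3/4)x^4 - (145/18)x^3 - (4706/81)x^2 - (117593/486)x - 218729/324

write g with unknown coordinates in the stated basis and equate coefficients in (K − 1·I) g = f
solving from the highest basis element down gives g = -(3/4)x^4 - (145/18)x^3 - (4706/81)x^2 - (117593/486)x - 218729/324
check: K g = -(59/9)x^3 - (4058/81)x^2 - (121481/486)x - 218729/324
so K g − 1·g = (3/4)x^4 + (3/2)x^3 + 8x^2 - 8x = f ✓
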